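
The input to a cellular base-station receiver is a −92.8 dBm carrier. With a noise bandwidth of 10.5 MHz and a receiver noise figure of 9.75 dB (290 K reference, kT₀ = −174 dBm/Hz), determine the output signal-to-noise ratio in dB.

1.2 dB

Noise floor: N = −174 + 10 log₁₀(B) + NF
10 log₁₀(1.05×10⁷) = 70.21 dB
N = −174 + 70.21 + 9.75 = −94.04 dBm
SNR = P_sig − N = −92.8 − (−94.04) = 1.24 dB → 1.2 dB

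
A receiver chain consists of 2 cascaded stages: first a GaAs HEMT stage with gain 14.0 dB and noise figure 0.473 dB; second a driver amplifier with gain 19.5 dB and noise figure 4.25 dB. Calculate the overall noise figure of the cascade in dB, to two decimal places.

0.72 dB

Convert to linear (a loss of L dB is a gain of −L dB): F_i = 10^(NF_i/10), G_i = 10^(G_i,dB/10)
  Stage 1: F_1 = 10^(0.473/10) = 1.115, G_1 = 10^(14.0/10) = 25.12
  Stage 2: F_2 = 10^(4.25/10) = 2.661, G_2 = 10^(19.5/10) = 89.13
Friis cascade:
  F = 1.115 + (2.661 − 1)/25.12 = 1.181
NF = 10 log₁₀(1.181) = 0.72 dB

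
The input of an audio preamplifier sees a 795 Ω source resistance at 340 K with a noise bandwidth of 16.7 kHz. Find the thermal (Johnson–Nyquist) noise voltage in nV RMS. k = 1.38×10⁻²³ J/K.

499 nV

V_n = √(4kTRB)
4kTRB = 4 × 1.38×10⁻²³ × 340 × 7.95×10² × 1.67×10⁴ = 2.49×10⁻¹³ V²
V_n = √(2.49×10⁻¹³) = 4.99×10⁻⁷ V = 499 nV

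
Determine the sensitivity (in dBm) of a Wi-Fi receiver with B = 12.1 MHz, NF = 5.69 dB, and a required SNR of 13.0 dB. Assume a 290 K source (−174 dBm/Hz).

−84.5 dBm

Sensitivity = −174 + 10 log₁₀(B) + NF + SNR_min
= −174 + 70.83 + 5.69 + 13.0
= −84.48 dBm → −84.5 dBm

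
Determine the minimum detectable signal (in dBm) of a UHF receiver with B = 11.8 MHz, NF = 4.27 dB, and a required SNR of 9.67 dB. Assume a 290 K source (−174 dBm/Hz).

−89.3 dBm

Sensitivity = −174 + 10 log₁₀(B) + NF + SNR_min
= −174 + 70.72 + 4.27 + 9.67
= −89.34 dBm → −89.3 dBm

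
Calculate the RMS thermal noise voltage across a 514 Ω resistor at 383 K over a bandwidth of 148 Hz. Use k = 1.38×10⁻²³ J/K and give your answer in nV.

40.1 nV

V_n = √(4kTRB)
4kTRB = 4 × 1.38×10⁻²³ × 383 × 5.14×10² × 1.48×10² = 1.61×10⁻¹⁵ V²
V_n = √(1.61×10⁻¹⁵) = 4.01×10⁻⁸ V = 40.1 nV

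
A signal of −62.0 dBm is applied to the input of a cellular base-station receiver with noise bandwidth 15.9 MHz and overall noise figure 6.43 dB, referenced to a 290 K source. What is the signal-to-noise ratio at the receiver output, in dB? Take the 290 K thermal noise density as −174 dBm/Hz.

Noise floor: N = −174 + 10 log₁₀(B) + NF
10 log₁₀(1.59×10⁷) = 72.01 dB
N = −174 + 72.01 + 6.43 = −95.56 dBm
SNR = P_sig − N = −62.0 − (−95.56) = 33.56 dB → 33.6 dB

33.6 dB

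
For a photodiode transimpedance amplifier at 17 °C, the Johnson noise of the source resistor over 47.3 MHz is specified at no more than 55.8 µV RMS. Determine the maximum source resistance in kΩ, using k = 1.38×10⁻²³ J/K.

T = 17 °C + 273.15 = 290.15 K
Johnson–Nyquist: V_n = √(4kTRB) ⇒ R = V_n² / (4kTB)
4kTB = 4 × 1.38×10⁻²³ × 290.15 × 4.73×10⁷ = 7.58×10⁻¹³
R = (5.58×10⁻⁵)² / 7.58×10⁻¹³ = 4.11×10³ Ω = 4.11 kΩ

4.11 kΩ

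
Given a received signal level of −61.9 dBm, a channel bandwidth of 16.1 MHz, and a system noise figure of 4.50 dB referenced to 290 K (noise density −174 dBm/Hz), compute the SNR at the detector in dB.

35.5 dB

Noise floor: N = −174 + 10 log₁₀(B) + NF
10 log₁₀(1.61×10⁷) = 72.07 dB
N = −174 + 72.07 + 4.50 = −97.43 dBm
SNR = P_sig − N = −61.9 − (−97.43) = 35.53 dB → 35.5 dB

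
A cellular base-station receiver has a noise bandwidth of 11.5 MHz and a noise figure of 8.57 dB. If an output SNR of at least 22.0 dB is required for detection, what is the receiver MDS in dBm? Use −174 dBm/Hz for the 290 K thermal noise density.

Sensitivity = −174 + 10 log₁₀(B) + NF + SNR_min
= −174 + 70.61 + 8.57 + 22.0
= −72.82 dBm → −72.8 dBm

−72.8 dBm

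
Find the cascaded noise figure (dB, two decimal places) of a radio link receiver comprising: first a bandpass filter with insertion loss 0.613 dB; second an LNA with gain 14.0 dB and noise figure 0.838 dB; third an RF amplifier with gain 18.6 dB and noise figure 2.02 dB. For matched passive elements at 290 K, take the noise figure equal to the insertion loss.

1.53 dB

Convert to linear (a loss of L dB is a gain of −L dB): F_i = 10^(NF_i/10), G_i = 10^(G_i,dB/10)
  Stage 1: F_1 = 10^(0.613/10) = 1.152, G_1 = 10^(−0.613/10) = 0.8684
  Stage 2: F_2 = 10^(0.838/10) = 1.213, G_2 = 10^(14.0/10) = 25.12
  Stage 3: F_3 = 10^(2.02/10) = 1.592, G_3 = 10^(18.6/10) = 72.44
Friis cascade:
  F = 1.152 + (1.213 − 1)/0.8684 + (1.592 − 1)/21.81 = 1.424
NF = 10 log₁₀(1.424) = 1.53 dB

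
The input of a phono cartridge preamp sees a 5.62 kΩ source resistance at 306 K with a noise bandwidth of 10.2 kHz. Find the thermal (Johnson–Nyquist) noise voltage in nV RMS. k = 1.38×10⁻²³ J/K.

984 nV

V_n = √(4kTRB)
4kTRB = 4 × 1.38×10⁻²³ × 306 × 5.62×10³ × 1.02×10⁴ = 9.68×10⁻¹³ V²
V_n = √(9.68×10⁻¹³) = 9.84×10⁻⁷ V = 984 nV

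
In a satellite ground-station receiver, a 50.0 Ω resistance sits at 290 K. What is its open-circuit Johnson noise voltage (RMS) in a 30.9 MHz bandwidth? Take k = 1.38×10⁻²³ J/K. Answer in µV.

V_n = √(4kTRB)
4kTRB = 4 × 1.38×10⁻²³ × 290 × 5.00×10¹ × 3.09×10⁷ = 2.47×10⁻¹¹ V²
V_n = √(2.47×10⁻¹¹) = 4.97×10⁻⁶ V = 4.97 µV

4.97 µV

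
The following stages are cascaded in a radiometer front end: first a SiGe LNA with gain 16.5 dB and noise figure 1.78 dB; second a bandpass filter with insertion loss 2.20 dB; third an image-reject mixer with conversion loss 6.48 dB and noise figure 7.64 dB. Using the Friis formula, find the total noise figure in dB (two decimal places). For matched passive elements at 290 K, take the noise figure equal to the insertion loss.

Convert to linear (a loss of L dB is a gain of −L dB): F_i = 10^(NF_i/10), G_i = 10^(G_i,dB/10)
  Stage 1: F_1 = 10^(1.78/10) = 1.507, G_1 = 10^(16.5/10) = 44.67
  Stage 2: F_2 = 10^(2.20/10) = 1.660, G_2 = 10^(−2.20/10) = 0.6026
  Stage 3: F_3 = 10^(7.64/10) = 5.808, G_3 = 10^(−6.48/10) = 0.2249
Friis cascade:
  F = 1.507 + (1.660 − 1)/44.67 + (5.808 − 1)/26.92 = 1.700
NF = 10 log₁₀(1.700) = 2.30 dB

2.30 dB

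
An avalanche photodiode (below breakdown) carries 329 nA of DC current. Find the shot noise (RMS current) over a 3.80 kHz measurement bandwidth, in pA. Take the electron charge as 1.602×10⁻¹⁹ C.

I_n = √(2qI·B)
2qI·B = 2 × 1.602×10⁻¹⁹ × 3.29×10⁻⁷ × 3.80×10³ = 4.01×10⁻²² A²
I_n = √(4.01×10⁻²²) = 2.00×10⁻¹¹ A = 20.0 pA

20.0 pA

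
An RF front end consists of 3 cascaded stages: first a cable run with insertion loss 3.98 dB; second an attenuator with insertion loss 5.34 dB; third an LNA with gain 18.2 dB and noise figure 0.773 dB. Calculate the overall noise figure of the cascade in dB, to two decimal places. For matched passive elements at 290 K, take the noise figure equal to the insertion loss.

Convert to linear (a loss of L dB is a gain of −L dB): F_i = 10^(NF_i/10), G_i = 10^(G_i,dB/10)
  Stage 1: F_1 = 10^(3.98/10) = 2.500, G_1 = 10^(−3.98/10) = 0.3999
  Stage 2: F_2 = 10^(5.34/10) = 3.420, G_2 = 10^(−5.34/10) = 0.2924
  Stage 3: F_3 = 10^(0.773/10) = 1.195, G_3 = 10^(18.2/10) = 66.07
Friis cascade:
  F = 2.500 + (3.420 − 1)/0.3999 + (1.195 − 1)/0.1169 = 10.22
NF = 10 log₁₀(10.22) = 10.09 dB

10.09 dB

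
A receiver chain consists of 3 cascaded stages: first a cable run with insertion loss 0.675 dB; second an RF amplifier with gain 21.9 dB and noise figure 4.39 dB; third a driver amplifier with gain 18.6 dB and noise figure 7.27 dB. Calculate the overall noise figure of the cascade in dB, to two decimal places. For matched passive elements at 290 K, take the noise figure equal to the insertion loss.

5.11 dB

Convert to linear (a loss of L dB is a gain of −L dB): F_i = 10^(NF_i/10), G_i = 10^(G_i,dB/10)
  Stage 1: F_1 = 10^(0.675/10) = 1.168, G_1 = 10^(−0.675/10) = 0.8561
  Stage 2: F_2 = 10^(4.39/10) = 2.748, G_2 = 10^(21.9/10) = 154.9
  Stage 3: F_3 = 10^(7.27/10) = 5.333, G_3 = 10^(18.6/10) = 72.44
Friis cascade:
  F = 1.168 + (2.748 − 1)/0.8561 + (5.333 − 1)/132.6 = 3.243
NF = 10 log₁₀(3.243) = 5.11 dB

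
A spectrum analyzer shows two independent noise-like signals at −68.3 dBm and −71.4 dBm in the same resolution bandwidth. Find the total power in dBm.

−66.6 dBm

Convert to linear, add, convert back:
P₁ = 1.48×10⁻¹⁰ W, P₂ = 7.24×10⁻¹¹ W
P_tot = 2.20×10⁻¹⁰ W → 10 log₁₀(P_tot / 10⁻³) = −66.6 dBm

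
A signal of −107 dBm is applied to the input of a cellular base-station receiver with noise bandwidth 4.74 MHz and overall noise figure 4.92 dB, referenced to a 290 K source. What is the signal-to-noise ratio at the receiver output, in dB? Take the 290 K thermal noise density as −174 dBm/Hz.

−4.7 dB

Noise floor: N = −174 + 10 log₁₀(B) + NF
10 log₁₀(4.74×10⁶) = 66.76 dB
N = −174 + 66.76 + 4.92 = −102.32 dBm
SNR = P_sig − N = −107 − (−102.32) = −4.68 dB → −4.7 dB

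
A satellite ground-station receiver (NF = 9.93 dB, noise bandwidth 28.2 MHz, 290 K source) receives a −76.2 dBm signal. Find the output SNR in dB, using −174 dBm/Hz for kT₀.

13.4 dB

Noise floor: N = −174 + 10 log₁₀(B) + NF
10 log₁₀(2.82×10⁷) = 74.5 dB
N = −174 + 74.5 + 9.93 = −89.57 dBm
SNR = P_sig − N = −76.2 − (−89.57) = 13.37 dB → 13.4 dB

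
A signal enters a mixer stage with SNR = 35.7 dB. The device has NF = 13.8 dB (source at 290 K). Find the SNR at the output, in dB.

21.9 dB

By definition F = SNR_in/SNR_out, so in dB: SNR_out = SNR_in − NF
SNR_out = 35.7 − 13.8 = 21.9 dB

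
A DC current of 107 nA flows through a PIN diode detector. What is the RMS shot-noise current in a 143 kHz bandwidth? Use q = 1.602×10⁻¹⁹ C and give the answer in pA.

I_n = √(2qI·B)
2qI·B = 2 × 1.602×10⁻¹⁹ × 1.07×10⁻⁷ × 1.43×10⁵ = 4.90×10⁻²¹ A²
I_n = √(4.90×10⁻²¹) = 7.00×10⁻¹¹ A = 70.0 pA

70.0 pA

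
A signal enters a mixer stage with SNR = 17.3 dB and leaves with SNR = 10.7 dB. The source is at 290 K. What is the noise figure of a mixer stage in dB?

NF (dB) = SNR_in(dB) − SNR_out(dB) when the source is at T₀
NF = 17.3 − 10.7 = 6.6 dB

6.6 dB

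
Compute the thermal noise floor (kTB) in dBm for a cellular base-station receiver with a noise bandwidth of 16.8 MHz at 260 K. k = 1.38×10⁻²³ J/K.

P_n = kTB = 1.38×10⁻²³ × 260 × 1.68×10⁷ = 6.03×10⁻¹⁴ W
In dBm: 10 log₁₀(6.03×10⁻¹⁴ / 10⁻³) = −102.2 dBm

−102.2 dBm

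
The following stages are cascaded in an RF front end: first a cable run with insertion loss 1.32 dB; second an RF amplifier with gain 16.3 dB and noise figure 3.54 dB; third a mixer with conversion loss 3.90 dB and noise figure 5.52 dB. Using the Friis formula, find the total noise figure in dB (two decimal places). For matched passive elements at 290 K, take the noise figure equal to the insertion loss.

4.97 dB

Convert to linear (a loss of L dB is a gain of −L dB): F_i = 10^(NF_i/10), G_i = 10^(G_i,dB/10)
  Stage 1: F_1 = 10^(1.32/10) = 1.355, G_1 = 10^(−1.32/10) = 0.7379
  Stage 2: F_2 = 10^(3.54/10) = 2.259, G_2 = 10^(16.3/10) = 42.66
  Stage 3: F_3 = 10^(5.52/10) = 3.565, G_3 = 10^(−3.90/10) = 0.4074
Friis cascade:
  F = 1.355 + (2.259 − 1)/0.7379 + (3.565 − 1)/31.48 = 3.143
NF = 10 log₁₀(3.143) = 4.97 dB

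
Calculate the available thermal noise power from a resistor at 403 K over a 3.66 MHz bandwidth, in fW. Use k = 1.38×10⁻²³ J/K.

20.4 fW

P_n = kTB = 1.38×10⁻²³ × 403 × 3.66×10⁶ = 2.04×10⁻¹⁴ W = 20.4 fW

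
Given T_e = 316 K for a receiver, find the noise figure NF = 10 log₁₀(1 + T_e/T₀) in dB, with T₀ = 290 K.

F = 1 + T_e/T₀ = 1 + 316/290 = 2.08966
NF = 10 log₁₀(2.08966) = 3.20 dB

3.20 dB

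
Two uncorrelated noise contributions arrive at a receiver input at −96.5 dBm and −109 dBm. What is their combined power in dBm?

−96.3 dBm

Convert to linear, add, convert back:
P₁ = 2.24×10⁻¹³ W, P₂ = 1.26×10⁻¹⁴ W
P_tot = 2.36×10⁻¹³ W → 10 log₁₀(P_tot / 10⁻³) = −96.3 dBm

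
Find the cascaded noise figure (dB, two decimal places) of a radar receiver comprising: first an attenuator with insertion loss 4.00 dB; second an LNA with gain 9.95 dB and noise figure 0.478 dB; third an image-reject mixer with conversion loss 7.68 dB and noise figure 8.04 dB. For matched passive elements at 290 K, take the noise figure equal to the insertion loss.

Convert to linear (a loss of L dB is a gain of −L dB): F_i = 10^(NF_i/10), G_i = 10^(G_i,dB/10)
  Stage 1: F_1 = 10^(4.00/10) = 2.512, G_1 = 10^(−4.00/10) = 0.3981
  Stage 2: F_2 = 10^(0.478/10) = 1.116, G_2 = 10^(9.95/10) = 9.886
  Stage 3: F_3 = 10^(8.04/10) = 6.368, G_3 = 10^(−7.68/10) = 0.1706
Friis cascade:
  F = 2.512 + (1.116 − 1)/0.3981 + (6.368 − 1)/3.936 = 4.168
NF = 10 log₁₀(4.168) = 6.20 dB

6.20 dB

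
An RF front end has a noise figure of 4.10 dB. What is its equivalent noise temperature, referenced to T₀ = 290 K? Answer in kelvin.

455 K

F = 10^(4.10/10) = 2.5704
T_e = (F − 1)·T₀ = (2.5704 − 1) × 290 = 455 K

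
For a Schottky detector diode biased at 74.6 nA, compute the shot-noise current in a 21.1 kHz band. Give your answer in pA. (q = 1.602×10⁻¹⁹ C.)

22.5 pA

I_n = √(2qI·B)
2qI·B = 2 × 1.602×10⁻¹⁹ × 7.46×10⁻⁸ × 2.11×10⁴ = 5.04×10⁻²² A²
I_n = √(5.04×10⁻²²) = 2.25×10⁻¹¹ A = 22.5 pA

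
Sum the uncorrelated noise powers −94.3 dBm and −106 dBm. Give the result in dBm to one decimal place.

−94.0 dBm

Convert to linear, add, convert back:
P₁ = 3.72×10⁻¹³ W, P₂ = 2.51×10⁻¹⁴ W
P_tot = 3.97×10⁻¹³ W → 10 log₁₀(P_tot / 10⁻³) = −94.0 dBm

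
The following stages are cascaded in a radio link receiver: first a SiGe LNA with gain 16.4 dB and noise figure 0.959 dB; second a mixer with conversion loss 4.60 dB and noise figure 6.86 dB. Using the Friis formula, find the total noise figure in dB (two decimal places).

1.26 dB

Convert to linear (a loss of L dB is a gain of −L dB): F_i = 10^(NF_i/10), G_i = 10^(G_i,dB/10)
  Stage 1: F_1 = 10^(0.959/10) = 1.247, G_1 = 10^(16.4/10) = 43.65
  Stage 2: F_2 = 10^(6.86/10) = 4.853, G_2 = 10^(−4.60/10) = 0.3467
Friis cascade:
  F = 1.247 + (4.853 − 1)/43.65 = 1.335
NF = 10 log₁₀(1.335) = 1.26 dB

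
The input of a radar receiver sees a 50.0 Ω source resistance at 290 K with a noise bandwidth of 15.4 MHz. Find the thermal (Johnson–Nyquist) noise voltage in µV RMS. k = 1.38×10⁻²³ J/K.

V_n = √(4kTRB)
4kTRB = 4 × 1.38×10⁻²³ × 290 × 5.00×10¹ × 1.54×10⁷ = 1.23×10⁻¹¹ V²
V_n = √(1.23×10⁻¹¹) = 3.51×10⁻⁶ V = 3.51 µV

3.51 µV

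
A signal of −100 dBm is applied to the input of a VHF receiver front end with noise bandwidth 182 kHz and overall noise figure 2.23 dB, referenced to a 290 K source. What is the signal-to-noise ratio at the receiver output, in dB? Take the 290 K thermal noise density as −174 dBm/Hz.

19.2 dB

Noise floor: N = −174 + 10 log₁₀(B) + NF
10 log₁₀(1.82×10⁵) = 52.6 dB
N = −174 + 52.6 + 2.23 = −119.17 dBm
SNR = P_sig − N = −100 − (−119.17) = 19.17 dB → 19.2 dB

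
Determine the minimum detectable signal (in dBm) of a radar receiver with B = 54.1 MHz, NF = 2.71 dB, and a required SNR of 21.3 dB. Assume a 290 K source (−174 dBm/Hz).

Sensitivity = −174 + 10 log₁₀(B) + NF + SNR_min
= −174 + 77.33 + 2.71 + 21.3
= −72.66 dBm → −72.7 dBm

−72.7 dBm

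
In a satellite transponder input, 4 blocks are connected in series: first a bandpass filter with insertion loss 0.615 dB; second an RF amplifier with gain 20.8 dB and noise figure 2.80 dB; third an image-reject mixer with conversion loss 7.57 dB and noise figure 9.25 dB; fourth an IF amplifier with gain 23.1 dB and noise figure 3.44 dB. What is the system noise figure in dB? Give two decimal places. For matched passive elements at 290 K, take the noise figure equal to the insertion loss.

Convert to linear (a loss of L dB is a gain of −L dB): F_i = 10^(NF_i/10), G_i = 10^(G_i,dB/10)
  Stage 1: F_1 = 10^(0.615/10) = 1.152, G_1 = 10^(−0.615/10) = 0.8680
  Stage 2: F_2 = 10^(2.80/10) = 1.905, G_2 = 10^(20.8/10) = 120.2
  Stage 3: F_3 = 10^(9.25/10) = 8.414, G_3 = 10^(−7.57/10) = 0.1750
  Stage 4: F_4 = 10^(3.44/10) = 2.208, G_4 = 10^(23.1/10) = 204.2
Friis cascade:
  F = 1.152 + (1.905 − 1)/0.8680 + (8.414 − 1)/104.4 + (2.208 − 1)/18.26 = 2.333
NF = 10 log₁₀(2.333) = 3.68 dB

3.68 dB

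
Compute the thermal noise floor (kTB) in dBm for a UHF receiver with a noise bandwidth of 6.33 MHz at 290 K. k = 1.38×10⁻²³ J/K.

P_n = kTB = 1.38×10⁻²³ × 290 × 6.33×10⁶ = 2.53×10⁻¹⁴ W
In dBm: 10 log₁₀(2.53×10⁻¹⁴ / 10⁻³) = −106.0 dBm

−106.0 dBm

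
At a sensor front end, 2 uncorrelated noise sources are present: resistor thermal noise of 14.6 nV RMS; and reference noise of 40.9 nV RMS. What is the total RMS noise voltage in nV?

Uncorrelated sources add in power (mean-square): V_tot = √(ΣV_i²)
V_tot = √[(1.46×10⁻⁸)² + (4.09×10⁻⁸)²] = 4.34×10⁻⁸ V = 43.4 nV

43.4 nV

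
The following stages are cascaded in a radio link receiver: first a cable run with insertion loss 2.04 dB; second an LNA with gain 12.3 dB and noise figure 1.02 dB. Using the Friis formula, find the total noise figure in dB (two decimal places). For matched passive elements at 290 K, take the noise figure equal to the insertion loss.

Convert to linear (a loss of L dB is a gain of −L dB): F_i = 10^(NF_i/10), G_i = 10^(G_i,dB/10)
  Stage 1: F_1 = 10^(2.04/10) = 1.600, G_1 = 10^(−2.04/10) = 0.6252
  Stage 2: F_2 = 10^(1.02/10) = 1.265, G_2 = 10^(12.3/10) = 16.98
Friis cascade:
  F = 1.600 + (1.265 − 1)/0.6252 = 2.023
NF = 10 log₁₀(2.023) = 3.06 dB

3.06 dB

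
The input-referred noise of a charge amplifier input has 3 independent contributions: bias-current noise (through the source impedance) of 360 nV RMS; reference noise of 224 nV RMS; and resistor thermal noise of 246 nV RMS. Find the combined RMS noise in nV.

490 nV

Uncorrelated sources add in power (mean-square): V_tot = √(ΣV_i²)
V_tot = √[(3.60×10⁻⁷)² + (2.24×10⁻⁷)² + (2.46×10⁻⁷)²] = 4.90×10⁻⁷ V = 490 nV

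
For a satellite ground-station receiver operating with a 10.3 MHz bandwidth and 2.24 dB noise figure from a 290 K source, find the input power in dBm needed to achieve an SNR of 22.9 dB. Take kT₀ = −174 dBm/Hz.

Sensitivity = −174 + 10 log₁₀(B) + NF + SNR_min
= −174 + 70.13 + 2.24 + 22.9
= −78.73 dBm → −78.7 dBm

−78.7 dBm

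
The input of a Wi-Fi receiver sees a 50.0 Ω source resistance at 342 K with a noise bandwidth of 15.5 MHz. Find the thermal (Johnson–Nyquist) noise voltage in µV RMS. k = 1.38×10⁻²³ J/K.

3.83 µV

V_n = √(4kTRB)
4kTRB = 4 × 1.38×10⁻²³ × 342 × 5.00×10¹ × 1.55×10⁷ = 1.46×10⁻¹¹ V²
V_n = √(1.46×10⁻¹¹) = 3.83×10⁻⁶ V = 3.83 µV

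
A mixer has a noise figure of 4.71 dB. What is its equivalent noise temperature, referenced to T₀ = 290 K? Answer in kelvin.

F = 10^(4.71/10) = 2.95801
T_e = (F − 1)·T₀ = (2.95801 − 1) × 290 = 568 K

568 K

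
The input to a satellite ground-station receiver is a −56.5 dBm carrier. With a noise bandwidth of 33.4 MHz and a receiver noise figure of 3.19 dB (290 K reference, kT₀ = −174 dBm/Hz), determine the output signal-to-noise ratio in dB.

39.1 dB

Noise floor: N = −174 + 10 log₁₀(B) + NF
10 log₁₀(3.34×10⁷) = 75.24 dB
N = −174 + 75.24 + 3.19 = −95.57 dBm
SNR = P_sig − N = −56.5 − (−95.57) = 39.07 dB → 39.1 dB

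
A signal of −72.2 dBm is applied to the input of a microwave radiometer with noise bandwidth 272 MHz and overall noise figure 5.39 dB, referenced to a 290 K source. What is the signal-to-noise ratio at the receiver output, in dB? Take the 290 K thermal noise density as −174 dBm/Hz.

Noise floor: N = −174 + 10 log₁₀(B) + NF
10 log₁₀(2.72×10⁸) = 84.35 dB
N = −174 + 84.35 + 5.39 = −84.26 dBm
SNR = P_sig − N = −72.2 − (−84.26) = 12.06 dB → 12.1 dB

12.1 dB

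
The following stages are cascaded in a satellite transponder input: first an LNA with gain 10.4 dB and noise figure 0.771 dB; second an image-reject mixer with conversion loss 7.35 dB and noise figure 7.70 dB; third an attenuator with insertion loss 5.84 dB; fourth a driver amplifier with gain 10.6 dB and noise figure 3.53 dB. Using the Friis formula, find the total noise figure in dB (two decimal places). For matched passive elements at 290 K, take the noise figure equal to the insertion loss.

7.35 dB

Convert to linear (a loss of L dB is a gain of −L dB): F_i = 10^(NF_i/10), G_i = 10^(G_i,dB/10)
  Stage 1: F_1 = 10^(0.771/10) = 1.194, G_1 = 10^(10.4/10) = 10.96
  Stage 2: F_2 = 10^(7.70/10) = 5.888, G_2 = 10^(−7.35/10) = 0.1841
  Stage 3: F_3 = 10^(5.84/10) = 3.837, G_3 = 10^(−5.84/10) = 0.2606
  Stage 4: F_4 = 10^(3.53/10) = 2.254, G_4 = 10^(10.6/10) = 11.48
Friis cascade:
  F = 1.194 + (5.888 − 1)/10.96 + (3.837 − 1)/2.018 + (2.254 − 1)/0.5260 = 5.430
NF = 10 log₁₀(5.430) = 7.35 dB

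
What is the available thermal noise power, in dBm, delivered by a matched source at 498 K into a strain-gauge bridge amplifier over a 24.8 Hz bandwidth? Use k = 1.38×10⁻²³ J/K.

−157.7 dBm

P_n = kTB = 1.38×10⁻²³ × 498 × 2.48×10¹ = 1.70×10⁻¹⁹ W
In dBm: 10 log₁₀(1.70×10⁻¹⁹ / 10⁻³) = −157.7 dBm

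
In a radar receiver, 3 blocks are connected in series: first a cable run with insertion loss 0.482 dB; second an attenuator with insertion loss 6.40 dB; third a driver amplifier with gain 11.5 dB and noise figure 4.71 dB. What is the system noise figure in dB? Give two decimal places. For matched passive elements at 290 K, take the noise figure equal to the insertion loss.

Convert to linear (a loss of L dB is a gain of −L dB): F_i = 10^(NF_i/10), G_i = 10^(G_i,dB/10)
  Stage 1: F_1 = 10^(0.482/10) = 1.117, G_1 = 10^(−0.482/10) = 0.8950
  Stage 2: F_2 = 10^(6.40/10) = 4.365, G_2 = 10^(−6.40/10) = 0.2291
  Stage 3: F_3 = 10^(4.71/10) = 2.958, G_3 = 10^(11.5/10) = 14.13
Friis cascade:
  F = 1.117 + (4.365 − 1)/0.8950 + (2.958 − 1)/0.2050 = 14.43
NF = 10 log₁₀(14.43) = 11.59 dB

11.59 dB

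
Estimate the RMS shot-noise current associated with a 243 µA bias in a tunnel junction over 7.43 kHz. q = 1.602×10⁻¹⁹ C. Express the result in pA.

761 pA

I_n = √(2qI·B)
2qI·B = 2 × 1.602×10⁻¹⁹ × 2.43×10⁻⁴ × 7.43×10³ = 5.78×10⁻¹⁹ A²
I_n = √(5.78×10⁻¹⁹) = 7.61×10⁻¹⁰ A = 761 pA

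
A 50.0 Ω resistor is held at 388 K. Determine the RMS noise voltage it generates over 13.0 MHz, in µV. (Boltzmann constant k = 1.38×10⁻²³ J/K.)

3.73 µV

V_n = √(4kTRB)
4kTRB = 4 × 1.38×10⁻²³ × 388 × 5.00×10¹ × 1.30×10⁷ = 1.39×10⁻¹¹ V²
V_n = √(1.39×10⁻¹¹) = 3.73×10⁻⁶ V = 3.73 µV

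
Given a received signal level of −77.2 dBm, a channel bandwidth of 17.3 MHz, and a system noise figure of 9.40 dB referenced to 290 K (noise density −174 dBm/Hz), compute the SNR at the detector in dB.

Noise floor: N = −174 + 10 log₁₀(B) + NF
10 log₁₀(1.73×10⁷) = 72.38 dB
N = −174 + 72.38 + 9.40 = −92.22 dBm
SNR = P_sig − N = −77.2 − (−92.22) = 15.02 dB → 15.0 dB

15.0 dB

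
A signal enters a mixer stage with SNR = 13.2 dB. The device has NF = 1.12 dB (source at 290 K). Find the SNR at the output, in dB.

12.08 dB

By definition F = SNR_in/SNR_out, so in dB: SNR_out = SNR_in − NF
SNR_out = 13.2 − 1.12 = 12.08 dB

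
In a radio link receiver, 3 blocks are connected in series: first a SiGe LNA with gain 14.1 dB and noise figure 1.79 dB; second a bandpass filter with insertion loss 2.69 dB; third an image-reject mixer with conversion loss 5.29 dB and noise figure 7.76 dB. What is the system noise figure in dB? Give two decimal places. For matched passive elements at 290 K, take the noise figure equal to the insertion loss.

2.79 dB

Convert to linear (a loss of L dB is a gain of −L dB): F_i = 10^(NF_i/10), G_i = 10^(G_i,dB/10)
  Stage 1: F_1 = 10^(1.79/10) = 1.510, G_1 = 10^(14.1/10) = 25.70
  Stage 2: F_2 = 10^(2.69/10) = 1.858, G_2 = 10^(−2.69/10) = 0.5383
  Stage 3: F_3 = 10^(7.76/10) = 5.970, G_3 = 10^(−5.29/10) = 0.2958
Friis cascade:
  F = 1.510 + (1.858 − 1)/25.70 + (5.970 − 1)/13.84 = 1.903
NF = 10 log₁₀(1.903) = 2.79 dB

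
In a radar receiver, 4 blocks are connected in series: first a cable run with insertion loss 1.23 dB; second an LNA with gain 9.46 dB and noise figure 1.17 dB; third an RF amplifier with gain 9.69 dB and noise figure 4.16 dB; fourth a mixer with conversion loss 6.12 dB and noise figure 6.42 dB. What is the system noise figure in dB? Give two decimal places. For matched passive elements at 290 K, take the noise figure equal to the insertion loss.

Convert to linear (a loss of L dB is a gain of −L dB): F_i = 10^(NF_i/10), G_i = 10^(G_i,dB/10)
  Stage 1: F_1 = 10^(1.23/10) = 1.327, G_1 = 10^(−1.23/10) = 0.7534
  Stage 2: F_2 = 10^(1.17/10) = 1.309, G_2 = 10^(9.46/10) = 8.831
  Stage 3: F_3 = 10^(4.16/10) = 2.606, G_3 = 10^(9.69/10) = 9.311
  Stage 4: F_4 = 10^(6.42/10) = 4.385, G_4 = 10^(−6.12/10) = 0.2443
Friis cascade:
  F = 1.327 + (1.309 − 1)/0.7534 + (2.606 − 1)/6.653 + (4.385 − 1)/61.94 = 2.034
NF = 10 log₁₀(2.034) = 3.08 dB

3.08 dB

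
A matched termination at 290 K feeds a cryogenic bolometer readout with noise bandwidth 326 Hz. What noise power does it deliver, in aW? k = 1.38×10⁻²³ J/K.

P_n = kTB = 1.38×10⁻²³ × 290 × 3.26×10² = 1.30×10⁻¹⁸ W = 1.30 aW

1.30 aW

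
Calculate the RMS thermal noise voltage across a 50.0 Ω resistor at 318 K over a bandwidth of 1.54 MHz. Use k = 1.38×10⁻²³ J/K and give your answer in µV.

1.16 µV

V_n = √(4kTRB)
4kTRB = 4 × 1.38×10⁻²³ × 318 × 5.00×10¹ × 1.54×10⁶ = 1.35×10⁻¹² V²
V_n = √(1.35×10⁻¹²) = 1.16×10⁻⁶ V = 1.16 µV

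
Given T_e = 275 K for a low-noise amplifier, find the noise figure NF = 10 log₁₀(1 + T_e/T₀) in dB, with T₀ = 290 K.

2.90 dB

F = 1 + T_e/T₀ = 1 + 275/290 = 1.94828
NF = 10 log₁₀(1.94828) = 2.90 dB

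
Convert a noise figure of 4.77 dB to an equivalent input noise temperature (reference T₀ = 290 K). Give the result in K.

580 K

F = 10^(4.77/10) = 2.99916
T_e = (F − 1)·T₀ = (2.99916 − 1) × 290 = 580 K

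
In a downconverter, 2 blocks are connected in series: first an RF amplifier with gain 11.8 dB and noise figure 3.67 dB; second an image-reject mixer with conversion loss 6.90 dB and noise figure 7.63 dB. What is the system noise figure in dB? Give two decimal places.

Convert to linear (a loss of L dB is a gain of −L dB): F_i = 10^(NF_i/10), G_i = 10^(G_i,dB/10)
  Stage 1: F_1 = 10^(3.67/10) = 2.328, G_1 = 10^(11.8/10) = 15.14
  Stage 2: F_2 = 10^(7.63/10) = 5.794, G_2 = 10^(−6.90/10) = 0.2042
Friis cascade:
  F = 2.328 + (5.794 − 1)/15.14 = 2.645
NF = 10 log₁₀(2.645) = 4.22 dB

4.22 dB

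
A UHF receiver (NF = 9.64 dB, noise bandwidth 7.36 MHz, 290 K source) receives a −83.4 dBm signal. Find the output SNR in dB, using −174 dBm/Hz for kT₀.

12.3 dB

Noise floor: N = −174 + 10 log₁₀(B) + NF
10 log₁₀(7.36×10⁶) = 68.67 dB
N = −174 + 68.67 + 9.64 = −95.69 dBm
SNR = P_sig − N = −83.4 − (−95.69) = 12.29 dB → 12.3 dB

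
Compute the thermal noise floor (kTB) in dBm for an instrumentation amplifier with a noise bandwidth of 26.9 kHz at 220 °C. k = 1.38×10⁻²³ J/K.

T = 220 °C + 273.15 = 493.15 K
P_n = kTB = 1.38×10⁻²³ × 493.15 × 2.69×10⁴ = 1.83×10⁻¹⁶ W
In dBm: 10 log₁₀(1.83×10⁻¹⁶ / 10⁻³) = −127.4 dBm

−127.4 dBm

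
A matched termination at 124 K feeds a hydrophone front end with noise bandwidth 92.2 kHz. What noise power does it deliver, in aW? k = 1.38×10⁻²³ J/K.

P_n = kTB = 1.38×10⁻²³ × 124 × 9.22×10⁴ = 1.58×10⁻¹⁶ W = 158 aW

158 aW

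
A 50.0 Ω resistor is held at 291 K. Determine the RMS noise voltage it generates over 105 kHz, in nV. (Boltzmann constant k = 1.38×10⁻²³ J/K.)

290 nV

V_n = √(4kTRB)
4kTRB = 4 × 1.38×10⁻²³ × 291 × 5.00×10¹ × 1.05×10⁵ = 8.43×10⁻¹⁴ V²
V_n = √(8.43×10⁻¹⁴) = 2.90×10⁻⁷ V = 290 nV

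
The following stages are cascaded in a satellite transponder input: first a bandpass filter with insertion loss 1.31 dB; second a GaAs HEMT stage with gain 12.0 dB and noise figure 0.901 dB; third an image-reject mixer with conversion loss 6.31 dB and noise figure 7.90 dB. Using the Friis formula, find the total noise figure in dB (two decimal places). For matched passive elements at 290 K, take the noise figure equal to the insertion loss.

3.23 dB

Convert to linear (a loss of L dB is a gain of −L dB): F_i = 10^(NF_i/10), G_i = 10^(G_i,dB/10)
  Stage 1: F_1 = 10^(1.31/10) = 1.352, G_1 = 10^(−1.31/10) = 0.7396
  Stage 2: F_2 = 10^(0.901/10) = 1.231, G_2 = 10^(12.0/10) = 15.85
  Stage 3: F_3 = 10^(7.90/10) = 6.166, G_3 = 10^(−6.31/10) = 0.2339
Friis cascade:
  F = 1.352 + (1.231 − 1)/0.7396 + (6.166 − 1)/11.72 = 2.105
NF = 10 log₁₀(2.105) = 3.23 dB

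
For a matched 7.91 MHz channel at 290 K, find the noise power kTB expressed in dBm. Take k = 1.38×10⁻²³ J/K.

−105.0 dBm

P_n = kTB = 1.38×10⁻²³ × 290 × 7.91×10⁶ = 3.17×10⁻¹⁴ W
In dBm: 10 log₁₀(3.17×10⁻¹⁴ / 10⁻³) = −105.0 dBm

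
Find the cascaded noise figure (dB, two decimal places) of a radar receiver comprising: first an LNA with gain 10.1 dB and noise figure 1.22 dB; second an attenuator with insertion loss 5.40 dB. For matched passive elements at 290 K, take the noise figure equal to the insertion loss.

1.95 dB

Convert to linear (a loss of L dB is a gain of −L dB): F_i = 10^(NF_i/10), G_i = 10^(G_i,dB/10)
  Stage 1: F_1 = 10^(1.22/10) = 1.324, G_1 = 10^(10.1/10) = 10.23
  Stage 2: F_2 = 10^(5.40/10) = 3.467, G_2 = 10^(−5.40/10) = 0.2884
Friis cascade:
  F = 1.324 + (3.467 − 1)/10.23 = 1.565
NF = 10 log₁₀(1.565) = 1.95 dB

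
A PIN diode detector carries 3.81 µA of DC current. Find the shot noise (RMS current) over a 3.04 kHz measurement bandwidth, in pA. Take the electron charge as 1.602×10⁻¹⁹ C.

I_n = √(2qI·B)
2qI·B = 2 × 1.602×10⁻¹⁹ × 3.81×10⁻⁶ × 3.04×10³ = 3.71×10⁻²¹ A²
I_n = √(3.71×10⁻²¹) = 6.09×10⁻¹¹ A = 60.9 pA

60.9 pA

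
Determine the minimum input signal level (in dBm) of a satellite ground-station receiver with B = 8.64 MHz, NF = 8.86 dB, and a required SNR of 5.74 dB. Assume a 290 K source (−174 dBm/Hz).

Sensitivity = −174 + 10 log₁₀(B) + NF + SNR_min
= −174 + 69.37 + 8.86 + 5.74
= −90.03 dBm → −90.0 dBm

−90.0 dBm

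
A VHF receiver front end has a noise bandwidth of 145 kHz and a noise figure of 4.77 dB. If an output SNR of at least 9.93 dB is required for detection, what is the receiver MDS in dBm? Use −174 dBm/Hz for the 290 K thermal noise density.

Sensitivity = −174 + 10 log₁₀(B) + NF + SNR_min
= −174 + 51.61 + 4.77 + 9.93
= −107.69 dBm → −107.7 dBm

−107.7 dBm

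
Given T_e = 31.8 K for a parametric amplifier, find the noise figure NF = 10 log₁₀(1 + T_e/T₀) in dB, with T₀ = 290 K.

0.452 dB

F = 1 + T_e/T₀ = 1 + 31.8/290 = 1.10966
NF = 10 log₁₀(1.10966) = 0.452 dB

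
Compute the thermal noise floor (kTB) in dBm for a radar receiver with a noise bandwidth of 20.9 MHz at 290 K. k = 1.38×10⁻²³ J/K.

−100.8 dBm

P_n = kTB = 1.38×10⁻²³ × 290 × 2.09×10⁷ = 8.36×10⁻¹⁴ W
In dBm: 10 log₁₀(8.36×10⁻¹⁴ / 10⁻³) = −100.8 dBm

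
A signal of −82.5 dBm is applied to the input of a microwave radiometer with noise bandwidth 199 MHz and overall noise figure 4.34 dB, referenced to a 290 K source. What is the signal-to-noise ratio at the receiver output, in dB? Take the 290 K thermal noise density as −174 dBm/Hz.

Noise floor: N = −174 + 10 log₁₀(B) + NF
10 log₁₀(1.99×10⁸) = 82.99 dB
N = −174 + 82.99 + 4.34 = −86.67 dBm
SNR = P_sig − N = −82.5 − (−86.67) = 4.17 dB → 4.2 dB

4.2 dB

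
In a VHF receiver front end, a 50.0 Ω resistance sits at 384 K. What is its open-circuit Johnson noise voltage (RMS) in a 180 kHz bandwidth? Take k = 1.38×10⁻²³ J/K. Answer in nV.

V_n = √(4kTRB)
4kTRB = 4 × 1.38×10⁻²³ × 384 × 5.00×10¹ × 1.80×10⁵ = 1.91×10⁻¹³ V²
V_n = √(1.91×10⁻¹³) = 4.37×10⁻⁷ V = 437 nV

437 nV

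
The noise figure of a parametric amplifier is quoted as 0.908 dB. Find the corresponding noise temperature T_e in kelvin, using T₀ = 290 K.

F = 10^(0.908/10) = 1.23254
T_e = (F − 1)·T₀ = (1.23254 − 1) × 290 = 67.4 K

67.4 K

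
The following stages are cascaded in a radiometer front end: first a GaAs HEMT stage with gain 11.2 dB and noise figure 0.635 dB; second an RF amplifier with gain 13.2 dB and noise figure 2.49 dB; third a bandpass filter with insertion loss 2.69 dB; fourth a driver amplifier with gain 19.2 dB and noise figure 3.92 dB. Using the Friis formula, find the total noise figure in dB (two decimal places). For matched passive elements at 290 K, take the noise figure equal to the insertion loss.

0.90 dB

Convert to linear (a loss of L dB is a gain of −L dB): F_i = 10^(NF_i/10), G_i = 10^(G_i,dB/10)
  Stage 1: F_1 = 10^(0.635/10) = 1.157, G_1 = 10^(11.2/10) = 13.18
  Stage 2: F_2 = 10^(2.49/10) = 1.774, G_2 = 10^(13.2/10) = 20.89
  Stage 3: F_3 = 10^(2.69/10) = 1.858, G_3 = 10^(−2.69/10) = 0.5383
  Stage 4: F_4 = 10^(3.92/10) = 2.466, G_4 = 10^(19.2/10) = 83.18
Friis cascade:
  F = 1.157 + (1.774 − 1)/13.18 + (1.858 − 1)/275.4 + (2.466 − 1)/148.3 = 1.229
NF = 10 log₁₀(1.229) = 0.90 dB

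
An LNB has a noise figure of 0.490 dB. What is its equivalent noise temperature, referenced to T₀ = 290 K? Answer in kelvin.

34.6 K

F = 10^(0.490/10) = 1.11944
T_e = (F − 1)·T₀ = (1.11944 − 1) × 290 = 34.6 K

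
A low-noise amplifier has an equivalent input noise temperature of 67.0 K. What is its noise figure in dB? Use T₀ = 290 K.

F = 1 + T_e/T₀ = 1 + 67.0/290 = 1.23103
NF = 10 log₁₀(1.23103) = 0.903 dB

0.903 dB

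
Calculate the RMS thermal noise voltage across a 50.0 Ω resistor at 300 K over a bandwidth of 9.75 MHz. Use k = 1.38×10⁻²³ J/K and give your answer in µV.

2.84 µV

V_n = √(4kTRB)
4kTRB = 4 × 1.38×10⁻²³ × 300 × 5.00×10¹ × 9.75×10⁶ = 8.07×10⁻¹² V²
V_n = √(8.07×10⁻¹²) = 2.84×10⁻⁶ V = 2.84 µV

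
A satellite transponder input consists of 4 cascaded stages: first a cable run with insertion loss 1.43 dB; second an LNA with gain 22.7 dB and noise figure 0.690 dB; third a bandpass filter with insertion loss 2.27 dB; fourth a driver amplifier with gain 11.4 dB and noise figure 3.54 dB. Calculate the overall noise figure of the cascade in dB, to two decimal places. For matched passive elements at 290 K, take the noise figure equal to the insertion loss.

2.18 dB

Convert to linear (a loss of L dB is a gain of −L dB): F_i = 10^(NF_i/10), G_i = 10^(G_i,dB/10)
  Stage 1: F_1 = 10^(1.43/10) = 1.390, G_1 = 10^(−1.43/10) = 0.7194
  Stage 2: F_2 = 10^(0.690/10) = 1.172, G_2 = 10^(22.7/10) = 186.2
  Stage 3: F_3 = 10^(2.27/10) = 1.687, G_3 = 10^(−2.27/10) = 0.5929
  Stage 4: F_4 = 10^(3.54/10) = 2.259, G_4 = 10^(11.4/10) = 13.80
Friis cascade:
  F = 1.390 + (1.172 − 1)/0.7194 + (1.687 − 1)/134.0 + (2.259 − 1)/79.43 = 1.650
NF = 10 log₁₀(1.650) = 2.18 dB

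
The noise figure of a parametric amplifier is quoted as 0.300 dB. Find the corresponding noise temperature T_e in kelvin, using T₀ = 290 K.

20.7 K

F = 10^(0.300/10) = 1.07152
T_e = (F − 1)·T₀ = (1.07152 − 1) × 290 = 20.7 K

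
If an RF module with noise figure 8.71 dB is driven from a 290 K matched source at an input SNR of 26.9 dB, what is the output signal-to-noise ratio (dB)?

By definition F = SNR_in/SNR_out, so in dB: SNR_out = SNR_in − NF
SNR_out = 26.9 − 8.71 = 18.19 dB

18.19 dB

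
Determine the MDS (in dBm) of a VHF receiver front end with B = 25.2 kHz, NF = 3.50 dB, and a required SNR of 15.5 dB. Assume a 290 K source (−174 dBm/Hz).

−111.0 dBm

Sensitivity = −174 + 10 log₁₀(B) + NF + SNR_min
= −174 + 44.01 + 3.50 + 15.5
= −110.99 dBm → −111.0 dBm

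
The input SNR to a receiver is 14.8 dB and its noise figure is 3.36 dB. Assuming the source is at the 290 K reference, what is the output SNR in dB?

By definition F = SNR_in/SNR_out, so in dB: SNR_out = SNR_in − NF
SNR_out = 14.8 − 3.36 = 11.44 dB

11.44 dB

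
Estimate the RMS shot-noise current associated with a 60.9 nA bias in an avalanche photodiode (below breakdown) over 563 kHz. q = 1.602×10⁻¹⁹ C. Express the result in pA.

105 pA

I_n = √(2qI·B)
2qI·B = 2 × 1.602×10⁻¹⁹ × 6.09×10⁻⁸ × 5.63×10⁵ = 1.10×10⁻²⁰ A²
I_n = √(1.10×10⁻²⁰) = 1.05×10⁻¹⁰ A = 105 pA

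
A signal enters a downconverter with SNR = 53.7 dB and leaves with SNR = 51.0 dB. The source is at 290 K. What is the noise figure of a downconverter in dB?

2.7 dB

NF (dB) = SNR_in(dB) − SNR_out(dB) when the source is at T₀
NF = 53.7 − 51.0 = 2.7 dB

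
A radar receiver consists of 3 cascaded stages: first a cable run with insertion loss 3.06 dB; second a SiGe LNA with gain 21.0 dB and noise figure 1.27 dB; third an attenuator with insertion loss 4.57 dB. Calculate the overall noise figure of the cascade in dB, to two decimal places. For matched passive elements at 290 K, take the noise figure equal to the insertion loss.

Convert to linear (a loss of L dB is a gain of −L dB): F_i = 10^(NF_i/10), G_i = 10^(G_i,dB/10)
  Stage 1: F_1 = 10^(3.06/10) = 2.023, G_1 = 10^(−3.06/10) = 0.4943
  Stage 2: F_2 = 10^(1.27/10) = 1.340, G_2 = 10^(21.0/10) = 125.9
  Stage 3: F_3 = 10^(4.57/10) = 2.864, G_3 = 10^(−4.57/10) = 0.3491
Friis cascade:
  F = 2.023 + (1.340 − 1)/0.4943 + (2.864 − 1)/62.23 = 2.740
NF = 10 log₁₀(2.740) = 4.38 dB

4.38 dB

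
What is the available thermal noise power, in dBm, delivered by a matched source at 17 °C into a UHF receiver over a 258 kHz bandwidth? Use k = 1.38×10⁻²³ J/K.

T = 17 °C + 273.15 = 290.15 K
P_n = kTB = 1.38×10⁻²³ × 290.15 × 2.58×10⁵ = 1.03×10⁻¹⁵ W
In dBm: 10 log₁₀(1.03×10⁻¹⁵ / 10⁻³) = −119.9 dBm

−119.9 dBm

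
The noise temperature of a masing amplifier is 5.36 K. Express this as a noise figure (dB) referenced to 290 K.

0.080 dB

F = 1 + T_e/T₀ = 1 + 5.36/290 = 1.01848
NF = 10 log₁₀(1.01848) = 0.080 dB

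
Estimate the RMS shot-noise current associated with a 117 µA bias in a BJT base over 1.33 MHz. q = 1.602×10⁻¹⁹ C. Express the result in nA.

I_n = √(2qI·B)
2qI·B = 2 × 1.602×10⁻¹⁹ × 1.17×10⁻⁴ × 1.33×10⁶ = 4.99×10⁻¹⁷ A²
I_n = √(4.99×10⁻¹⁷) = 7.06×10⁻⁹ A = 7.06 nA

7.06 nA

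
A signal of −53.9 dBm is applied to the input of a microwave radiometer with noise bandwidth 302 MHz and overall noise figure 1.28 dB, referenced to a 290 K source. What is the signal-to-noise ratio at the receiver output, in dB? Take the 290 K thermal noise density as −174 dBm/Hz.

34.0 dB

Noise floor: N = −174 + 10 log₁₀(B) + NF
10 log₁₀(3.02×10⁸) = 84.8 dB
N = −174 + 84.8 + 1.28 = −87.92 dBm
SNR = P_sig − N = −53.9 − (−87.92) = 34.02 dB → 34.0 dB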